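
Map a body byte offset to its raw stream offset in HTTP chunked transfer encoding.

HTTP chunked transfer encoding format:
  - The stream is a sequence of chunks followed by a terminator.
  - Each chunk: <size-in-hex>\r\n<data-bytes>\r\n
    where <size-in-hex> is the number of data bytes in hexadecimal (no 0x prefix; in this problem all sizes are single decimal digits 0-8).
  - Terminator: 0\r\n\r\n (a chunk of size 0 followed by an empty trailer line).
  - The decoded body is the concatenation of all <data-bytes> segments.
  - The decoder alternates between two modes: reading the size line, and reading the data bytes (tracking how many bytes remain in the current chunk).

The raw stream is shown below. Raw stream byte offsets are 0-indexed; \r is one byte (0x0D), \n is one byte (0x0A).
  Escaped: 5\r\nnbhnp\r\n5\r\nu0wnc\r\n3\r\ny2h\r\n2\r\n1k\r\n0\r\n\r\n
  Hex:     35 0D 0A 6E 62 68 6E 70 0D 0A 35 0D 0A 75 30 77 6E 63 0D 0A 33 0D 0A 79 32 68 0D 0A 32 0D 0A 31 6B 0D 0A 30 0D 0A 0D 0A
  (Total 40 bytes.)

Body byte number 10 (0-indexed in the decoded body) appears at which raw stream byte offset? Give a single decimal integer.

Answer: 23

Derivation:
Chunk 1: stream[0..1]='5' size=0x5=5, data at stream[3..8]='nbhnp' -> body[0..5], body so far='nbhnp'
Chunk 2: stream[10..11]='5' size=0x5=5, data at stream[13..18]='u0wnc' -> body[5..10], body so far='nbhnpu0wnc'
Chunk 3: stream[20..21]='3' size=0x3=3, data at stream[23..26]='y2h' -> body[10..13], body so far='nbhnpu0wncy2h'
Chunk 4: stream[28..29]='2' size=0x2=2, data at stream[31..33]='1k' -> body[13..15], body so far='nbhnpu0wncy2h1k'
Chunk 5: stream[35..36]='0' size=0 (terminator). Final body='nbhnpu0wncy2h1k' (15 bytes)
Body byte 10 at stream offset 23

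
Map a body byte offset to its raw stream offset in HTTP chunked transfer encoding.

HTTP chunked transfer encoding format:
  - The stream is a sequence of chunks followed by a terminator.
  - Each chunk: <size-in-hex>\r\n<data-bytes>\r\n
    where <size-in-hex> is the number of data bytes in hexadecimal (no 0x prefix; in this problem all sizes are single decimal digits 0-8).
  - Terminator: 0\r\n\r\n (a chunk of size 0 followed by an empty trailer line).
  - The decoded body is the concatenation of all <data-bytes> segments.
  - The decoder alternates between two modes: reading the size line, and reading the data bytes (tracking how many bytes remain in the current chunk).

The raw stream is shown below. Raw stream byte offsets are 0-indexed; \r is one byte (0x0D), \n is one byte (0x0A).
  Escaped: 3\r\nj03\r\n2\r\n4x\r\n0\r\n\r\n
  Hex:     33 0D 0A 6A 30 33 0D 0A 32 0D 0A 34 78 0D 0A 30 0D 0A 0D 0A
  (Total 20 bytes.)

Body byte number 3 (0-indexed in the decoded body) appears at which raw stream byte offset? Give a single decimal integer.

Chunk 1: stream[0..1]='3' size=0x3=3, data at stream[3..6]='j03' -> body[0..3], body so far='j03'
Chunk 2: stream[8..9]='2' size=0x2=2, data at stream[11..13]='4x' -> body[3..5], body so far='j034x'
Chunk 3: stream[15..16]='0' size=0 (terminator). Final body='j034x' (5 bytes)
Body byte 3 at stream offset 11

Answer: 11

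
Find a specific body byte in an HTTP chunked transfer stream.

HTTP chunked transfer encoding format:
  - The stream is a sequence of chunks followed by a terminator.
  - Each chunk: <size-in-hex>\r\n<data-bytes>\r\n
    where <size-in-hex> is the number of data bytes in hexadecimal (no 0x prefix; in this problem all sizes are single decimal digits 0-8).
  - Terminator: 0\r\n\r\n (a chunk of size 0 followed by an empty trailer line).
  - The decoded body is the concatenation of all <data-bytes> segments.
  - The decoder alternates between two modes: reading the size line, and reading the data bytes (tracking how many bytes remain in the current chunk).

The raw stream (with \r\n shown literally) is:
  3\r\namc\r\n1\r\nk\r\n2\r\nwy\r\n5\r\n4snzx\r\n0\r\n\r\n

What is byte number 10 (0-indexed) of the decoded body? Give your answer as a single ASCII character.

Answer: x

Derivation:
Chunk 1: stream[0..1]='3' size=0x3=3, data at stream[3..6]='amc' -> body[0..3], body so far='amc'
Chunk 2: stream[8..9]='1' size=0x1=1, data at stream[11..12]='k' -> body[3..4], body so far='amck'
Chunk 3: stream[14..15]='2' size=0x2=2, data at stream[17..19]='wy' -> body[4..6], body so far='amckwy'
Chunk 4: stream[21..22]='5' size=0x5=5, data at stream[24..29]='4snzx' -> body[6..11], body so far='amckwy4snzx'
Chunk 5: stream[31..32]='0' size=0 (terminator). Final body='amckwy4snzx' (11 bytes)
Body byte 10 = 'x'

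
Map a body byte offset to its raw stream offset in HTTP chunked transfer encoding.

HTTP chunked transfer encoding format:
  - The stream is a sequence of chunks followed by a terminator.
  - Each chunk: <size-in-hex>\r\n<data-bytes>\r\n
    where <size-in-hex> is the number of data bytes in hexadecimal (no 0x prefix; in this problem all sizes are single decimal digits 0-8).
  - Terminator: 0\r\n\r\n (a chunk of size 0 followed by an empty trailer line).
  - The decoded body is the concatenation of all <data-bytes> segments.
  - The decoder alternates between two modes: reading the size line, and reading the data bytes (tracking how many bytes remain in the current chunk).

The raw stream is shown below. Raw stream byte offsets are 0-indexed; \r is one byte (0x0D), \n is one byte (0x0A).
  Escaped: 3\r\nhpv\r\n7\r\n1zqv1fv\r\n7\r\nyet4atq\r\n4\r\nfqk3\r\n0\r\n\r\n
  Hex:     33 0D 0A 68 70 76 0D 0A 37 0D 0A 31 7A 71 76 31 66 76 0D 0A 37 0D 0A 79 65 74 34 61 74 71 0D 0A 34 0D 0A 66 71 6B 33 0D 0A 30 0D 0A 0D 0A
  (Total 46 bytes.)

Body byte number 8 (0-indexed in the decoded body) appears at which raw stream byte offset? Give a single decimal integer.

Chunk 1: stream[0..1]='3' size=0x3=3, data at stream[3..6]='hpv' -> body[0..3], body so far='hpv'
Chunk 2: stream[8..9]='7' size=0x7=7, data at stream[11..18]='1zqv1fv' -> body[3..10], body so far='hpv1zqv1fv'
Chunk 3: stream[20..21]='7' size=0x7=7, data at stream[23..30]='yet4atq' -> body[10..17], body so far='hpv1zqv1fvyet4atq'
Chunk 4: stream[32..33]='4' size=0x4=4, data at stream[35..39]='fqk3' -> body[17..21], body so far='hpv1zqv1fvyet4atqfqk3'
Chunk 5: stream[41..42]='0' size=0 (terminator). Final body='hpv1zqv1fvyet4atqfqk3' (21 bytes)
Body byte 8 at stream offset 16

Answer: 16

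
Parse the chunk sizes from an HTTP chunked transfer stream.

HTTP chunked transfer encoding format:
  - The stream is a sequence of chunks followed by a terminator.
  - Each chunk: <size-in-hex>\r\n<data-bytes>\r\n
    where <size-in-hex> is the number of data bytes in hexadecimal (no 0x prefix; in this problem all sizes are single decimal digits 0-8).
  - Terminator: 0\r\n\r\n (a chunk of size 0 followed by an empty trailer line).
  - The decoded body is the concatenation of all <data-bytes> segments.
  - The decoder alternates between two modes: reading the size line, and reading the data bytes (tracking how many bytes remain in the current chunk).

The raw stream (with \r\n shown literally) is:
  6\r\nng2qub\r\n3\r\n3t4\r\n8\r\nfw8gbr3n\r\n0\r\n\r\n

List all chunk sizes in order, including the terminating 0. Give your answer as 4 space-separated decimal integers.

Answer: 6 3 8 0

Derivation:
Chunk 1: stream[0..1]='6' size=0x6=6, data at stream[3..9]='ng2qub' -> body[0..6], body so far='ng2qub'
Chunk 2: stream[11..12]='3' size=0x3=3, data at stream[14..17]='3t4' -> body[6..9], body so far='ng2qub3t4'
Chunk 3: stream[19..20]='8' size=0x8=8, data at stream[22..30]='fw8gbr3n' -> body[9..17], body so far='ng2qub3t4fw8gbr3n'
Chunk 4: stream[32..33]='0' size=0 (terminator). Final body='ng2qub3t4fw8gbr3n' (17 bytes)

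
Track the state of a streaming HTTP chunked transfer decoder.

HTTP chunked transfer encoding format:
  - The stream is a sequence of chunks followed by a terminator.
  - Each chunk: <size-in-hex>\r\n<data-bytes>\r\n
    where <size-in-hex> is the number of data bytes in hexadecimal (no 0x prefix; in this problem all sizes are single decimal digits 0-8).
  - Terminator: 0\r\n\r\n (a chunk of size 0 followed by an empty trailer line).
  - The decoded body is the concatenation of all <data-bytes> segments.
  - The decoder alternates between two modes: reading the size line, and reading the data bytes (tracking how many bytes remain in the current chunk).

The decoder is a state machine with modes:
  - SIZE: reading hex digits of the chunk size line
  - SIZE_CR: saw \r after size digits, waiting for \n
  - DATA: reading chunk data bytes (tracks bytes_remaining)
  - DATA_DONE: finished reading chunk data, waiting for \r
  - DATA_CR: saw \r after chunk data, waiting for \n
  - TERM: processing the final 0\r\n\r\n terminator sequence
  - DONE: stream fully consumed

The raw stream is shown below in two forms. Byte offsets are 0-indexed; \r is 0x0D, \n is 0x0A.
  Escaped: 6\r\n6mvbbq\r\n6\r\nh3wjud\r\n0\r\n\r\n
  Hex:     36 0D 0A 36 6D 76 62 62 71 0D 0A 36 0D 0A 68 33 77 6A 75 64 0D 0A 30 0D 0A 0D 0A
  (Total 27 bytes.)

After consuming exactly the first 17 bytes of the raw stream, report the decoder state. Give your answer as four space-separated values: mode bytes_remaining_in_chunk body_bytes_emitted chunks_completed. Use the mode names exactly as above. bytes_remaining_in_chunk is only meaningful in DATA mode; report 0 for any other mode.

Answer: DATA 3 9 1

Derivation:
Byte 0 = '6': mode=SIZE remaining=0 emitted=0 chunks_done=0
Byte 1 = 0x0D: mode=SIZE_CR remaining=0 emitted=0 chunks_done=0
Byte 2 = 0x0A: mode=DATA remaining=6 emitted=0 chunks_done=0
Byte 3 = '6': mode=DATA remaining=5 emitted=1 chunks_done=0
Byte 4 = 'm': mode=DATA remaining=4 emitted=2 chunks_done=0
Byte 5 = 'v': mode=DATA remaining=3 emitted=3 chunks_done=0
Byte 6 = 'b': mode=DATA remaining=2 emitted=4 chunks_done=0
Byte 7 = 'b': mode=DATA remaining=1 emitted=5 chunks_done=0
Byte 8 = 'q': mode=DATA_DONE remaining=0 emitted=6 chunks_done=0
Byte 9 = 0x0D: mode=DATA_CR remaining=0 emitted=6 chunks_done=0
Byte 10 = 0x0A: mode=SIZE remaining=0 emitted=6 chunks_done=1
Byte 11 = '6': mode=SIZE remaining=0 emitted=6 chunks_done=1
Byte 12 = 0x0D: mode=SIZE_CR remaining=0 emitted=6 chunks_done=1
Byte 13 = 0x0A: mode=DATA remaining=6 emitted=6 chunks_done=1
Byte 14 = 'h': mode=DATA remaining=5 emitted=7 chunks_done=1
Byte 15 = '3': mode=DATA remaining=4 emitted=8 chunks_done=1
Byte 16 = 'w': mode=DATA remaining=3 emitted=9 chunks_done=1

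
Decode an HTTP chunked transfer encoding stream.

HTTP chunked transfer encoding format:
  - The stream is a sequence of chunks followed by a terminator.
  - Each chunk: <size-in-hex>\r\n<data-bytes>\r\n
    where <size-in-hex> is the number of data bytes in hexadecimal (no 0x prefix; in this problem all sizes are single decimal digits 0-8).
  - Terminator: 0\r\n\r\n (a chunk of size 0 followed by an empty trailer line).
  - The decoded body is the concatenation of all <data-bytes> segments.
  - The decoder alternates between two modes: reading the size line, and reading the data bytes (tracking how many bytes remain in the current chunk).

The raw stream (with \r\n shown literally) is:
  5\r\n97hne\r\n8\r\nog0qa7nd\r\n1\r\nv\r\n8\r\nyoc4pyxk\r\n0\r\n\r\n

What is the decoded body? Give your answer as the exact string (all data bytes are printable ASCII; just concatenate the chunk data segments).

Answer: 97hneog0qa7ndvyoc4pyxk

Derivation:
Chunk 1: stream[0..1]='5' size=0x5=5, data at stream[3..8]='97hne' -> body[0..5], body so far='97hne'
Chunk 2: stream[10..11]='8' size=0x8=8, data at stream[13..21]='og0qa7nd' -> body[5..13], body so far='97hneog0qa7nd'
Chunk 3: stream[23..24]='1' size=0x1=1, data at stream[26..27]='v' -> body[13..14], body so far='97hneog0qa7ndv'
Chunk 4: stream[29..30]='8' size=0x8=8, data at stream[32..40]='yoc4pyxk' -> body[14..22], body so far='97hneog0qa7ndvyoc4pyxk'
Chunk 5: stream[42..43]='0' size=0 (terminator). Final body='97hneog0qa7ndvyoc4pyxk' (22 bytes)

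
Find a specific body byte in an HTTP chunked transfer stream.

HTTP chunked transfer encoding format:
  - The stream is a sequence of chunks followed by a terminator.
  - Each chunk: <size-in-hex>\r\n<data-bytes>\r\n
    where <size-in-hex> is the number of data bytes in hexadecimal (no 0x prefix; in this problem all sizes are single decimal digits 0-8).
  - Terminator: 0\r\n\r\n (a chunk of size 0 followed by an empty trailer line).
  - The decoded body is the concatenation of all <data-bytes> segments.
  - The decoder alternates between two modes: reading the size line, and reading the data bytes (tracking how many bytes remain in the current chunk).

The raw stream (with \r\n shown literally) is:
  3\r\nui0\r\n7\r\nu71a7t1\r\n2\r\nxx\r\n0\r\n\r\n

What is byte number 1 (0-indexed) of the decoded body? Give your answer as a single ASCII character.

Chunk 1: stream[0..1]='3' size=0x3=3, data at stream[3..6]='ui0' -> body[0..3], body so far='ui0'
Chunk 2: stream[8..9]='7' size=0x7=7, data at stream[11..18]='u71a7t1' -> body[3..10], body so far='ui0u71a7t1'
Chunk 3: stream[20..21]='2' size=0x2=2, data at stream[23..25]='xx' -> body[10..12], body so far='ui0u71a7t1xx'
Chunk 4: stream[27..28]='0' size=0 (terminator). Final body='ui0u71a7t1xx' (12 bytes)
Body byte 1 = 'i'

Answer: i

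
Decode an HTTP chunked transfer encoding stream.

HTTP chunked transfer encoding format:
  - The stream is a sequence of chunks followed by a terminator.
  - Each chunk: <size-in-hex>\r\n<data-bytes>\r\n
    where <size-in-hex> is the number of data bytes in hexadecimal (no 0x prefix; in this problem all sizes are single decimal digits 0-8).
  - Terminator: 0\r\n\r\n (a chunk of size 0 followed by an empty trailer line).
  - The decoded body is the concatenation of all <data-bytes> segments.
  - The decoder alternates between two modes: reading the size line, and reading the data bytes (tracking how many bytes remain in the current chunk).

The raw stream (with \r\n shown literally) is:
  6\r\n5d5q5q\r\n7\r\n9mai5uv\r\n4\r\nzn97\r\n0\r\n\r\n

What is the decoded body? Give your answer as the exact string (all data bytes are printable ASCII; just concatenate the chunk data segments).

Chunk 1: stream[0..1]='6' size=0x6=6, data at stream[3..9]='5d5q5q' -> body[0..6], body so far='5d5q5q'
Chunk 2: stream[11..12]='7' size=0x7=7, data at stream[14..21]='9mai5uv' -> body[6..13], body so far='5d5q5q9mai5uv'
Chunk 3: stream[23..24]='4' size=0x4=4, data at stream[26..30]='zn97' -> body[13..17], body so far='5d5q5q9mai5uvzn97'
Chunk 4: stream[32..33]='0' size=0 (terminator). Final body='5d5q5q9mai5uvzn97' (17 bytes)

Answer: 5d5q5q9mai5uvzn97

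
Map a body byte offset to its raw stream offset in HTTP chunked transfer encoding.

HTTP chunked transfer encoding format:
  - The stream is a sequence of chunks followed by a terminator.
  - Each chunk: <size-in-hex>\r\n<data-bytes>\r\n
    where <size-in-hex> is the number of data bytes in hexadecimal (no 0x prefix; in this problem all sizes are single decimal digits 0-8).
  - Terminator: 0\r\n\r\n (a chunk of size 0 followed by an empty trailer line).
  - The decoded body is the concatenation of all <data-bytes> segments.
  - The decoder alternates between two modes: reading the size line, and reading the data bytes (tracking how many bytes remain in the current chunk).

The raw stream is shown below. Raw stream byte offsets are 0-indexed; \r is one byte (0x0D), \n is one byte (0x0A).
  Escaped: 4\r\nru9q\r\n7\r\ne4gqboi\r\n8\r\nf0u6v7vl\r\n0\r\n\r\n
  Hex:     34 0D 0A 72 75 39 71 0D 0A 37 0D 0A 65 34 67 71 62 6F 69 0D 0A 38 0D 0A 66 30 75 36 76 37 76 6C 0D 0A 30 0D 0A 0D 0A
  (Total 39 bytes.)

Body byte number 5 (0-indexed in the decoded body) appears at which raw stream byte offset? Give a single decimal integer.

Answer: 13

Derivation:
Chunk 1: stream[0..1]='4' size=0x4=4, data at stream[3..7]='ru9q' -> body[0..4], body so far='ru9q'
Chunk 2: stream[9..10]='7' size=0x7=7, data at stream[12..19]='e4gqboi' -> body[4..11], body so far='ru9qe4gqboi'
Chunk 3: stream[21..22]='8' size=0x8=8, data at stream[24..32]='f0u6v7vl' -> body[11..19], body so far='ru9qe4gqboif0u6v7vl'
Chunk 4: stream[34..35]='0' size=0 (terminator). Final body='ru9qe4gqboif0u6v7vl' (19 bytes)
Body byte 5 at stream offset 13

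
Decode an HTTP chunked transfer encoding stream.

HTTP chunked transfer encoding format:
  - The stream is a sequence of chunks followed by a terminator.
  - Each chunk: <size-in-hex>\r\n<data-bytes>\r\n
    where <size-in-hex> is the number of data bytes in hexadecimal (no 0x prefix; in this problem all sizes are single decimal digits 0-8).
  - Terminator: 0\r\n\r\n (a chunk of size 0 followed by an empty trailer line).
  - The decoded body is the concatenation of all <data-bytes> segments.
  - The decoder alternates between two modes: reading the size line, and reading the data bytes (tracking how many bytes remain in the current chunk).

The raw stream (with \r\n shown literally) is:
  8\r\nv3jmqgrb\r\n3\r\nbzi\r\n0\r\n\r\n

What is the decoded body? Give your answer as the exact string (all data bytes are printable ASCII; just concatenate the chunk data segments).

Chunk 1: stream[0..1]='8' size=0x8=8, data at stream[3..11]='v3jmqgrb' -> body[0..8], body so far='v3jmqgrb'
Chunk 2: stream[13..14]='3' size=0x3=3, data at stream[16..19]='bzi' -> body[8..11], body so far='v3jmqgrbbzi'
Chunk 3: stream[21..22]='0' size=0 (terminator). Final body='v3jmqgrbbzi' (11 bytes)

Answer: v3jmqgrbbzi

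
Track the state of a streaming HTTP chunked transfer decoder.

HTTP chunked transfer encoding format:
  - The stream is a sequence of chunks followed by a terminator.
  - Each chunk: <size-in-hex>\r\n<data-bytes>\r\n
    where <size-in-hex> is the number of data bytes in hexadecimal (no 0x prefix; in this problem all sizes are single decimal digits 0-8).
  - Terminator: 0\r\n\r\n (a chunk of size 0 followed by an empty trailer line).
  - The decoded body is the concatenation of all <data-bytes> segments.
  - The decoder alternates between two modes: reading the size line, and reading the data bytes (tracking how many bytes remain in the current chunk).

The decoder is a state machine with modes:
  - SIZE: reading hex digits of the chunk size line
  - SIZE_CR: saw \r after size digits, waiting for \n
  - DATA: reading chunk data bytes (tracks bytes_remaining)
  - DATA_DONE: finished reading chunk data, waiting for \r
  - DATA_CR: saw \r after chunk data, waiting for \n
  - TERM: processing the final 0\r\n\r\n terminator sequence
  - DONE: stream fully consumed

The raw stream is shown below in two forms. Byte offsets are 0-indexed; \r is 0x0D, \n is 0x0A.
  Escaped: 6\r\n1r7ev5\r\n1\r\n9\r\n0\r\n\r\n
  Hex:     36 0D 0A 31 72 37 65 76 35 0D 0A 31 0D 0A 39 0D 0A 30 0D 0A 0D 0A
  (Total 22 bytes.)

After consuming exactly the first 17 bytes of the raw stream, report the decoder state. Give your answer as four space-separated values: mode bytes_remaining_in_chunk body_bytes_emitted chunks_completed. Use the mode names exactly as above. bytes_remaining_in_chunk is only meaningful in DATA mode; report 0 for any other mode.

Answer: SIZE 0 7 2

Derivation:
Byte 0 = '6': mode=SIZE remaining=0 emitted=0 chunks_done=0
Byte 1 = 0x0D: mode=SIZE_CR remaining=0 emitted=0 chunks_done=0
Byte 2 = 0x0A: mode=DATA remaining=6 emitted=0 chunks_done=0
Byte 3 = '1': mode=DATA remaining=5 emitted=1 chunks_done=0
Byte 4 = 'r': mode=DATA remaining=4 emitted=2 chunks_done=0
Byte 5 = '7': mode=DATA remaining=3 emitted=3 chunks_done=0
Byte 6 = 'e': mode=DATA remaining=2 emitted=4 chunks_done=0
Byte 7 = 'v': mode=DATA remaining=1 emitted=5 chunks_done=0
Byte 8 = '5': mode=DATA_DONE remaining=0 emitted=6 chunks_done=0
Byte 9 = 0x0D: mode=DATA_CR remaining=0 emitted=6 chunks_done=0
Byte 10 = 0x0A: mode=SIZE remaining=0 emitted=6 chunks_done=1
Byte 11 = '1': mode=SIZE remaining=0 emitted=6 chunks_done=1
Byte 12 = 0x0D: mode=SIZE_CR remaining=0 emitted=6 chunks_done=1
Byte 13 = 0x0A: mode=DATA remaining=1 emitted=6 chunks_done=1
Byte 14 = '9': mode=DATA_DONE remaining=0 emitted=7 chunks_done=1
Byte 15 = 0x0D: mode=DATA_CR remaining=0 emitted=7 chunks_done=1
Byte 16 = 0x0A: mode=SIZE remaining=0 emitted=7 chunks_done=2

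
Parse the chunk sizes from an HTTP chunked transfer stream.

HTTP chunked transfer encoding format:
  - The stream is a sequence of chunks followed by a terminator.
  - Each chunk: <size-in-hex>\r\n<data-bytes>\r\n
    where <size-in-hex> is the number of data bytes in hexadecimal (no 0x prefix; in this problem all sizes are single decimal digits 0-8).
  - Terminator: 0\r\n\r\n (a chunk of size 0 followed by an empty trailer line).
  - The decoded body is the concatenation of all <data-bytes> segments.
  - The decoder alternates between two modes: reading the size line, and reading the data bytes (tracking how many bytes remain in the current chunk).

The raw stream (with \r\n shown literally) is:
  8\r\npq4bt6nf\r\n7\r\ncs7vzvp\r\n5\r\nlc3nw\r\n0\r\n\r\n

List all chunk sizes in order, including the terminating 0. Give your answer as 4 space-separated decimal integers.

Chunk 1: stream[0..1]='8' size=0x8=8, data at stream[3..11]='pq4bt6nf' -> body[0..8], body so far='pq4bt6nf'
Chunk 2: stream[13..14]='7' size=0x7=7, data at stream[16..23]='cs7vzvp' -> body[8..15], body so far='pq4bt6nfcs7vzvp'
Chunk 3: stream[25..26]='5' size=0x5=5, data at stream[28..33]='lc3nw' -> body[15..20], body so far='pq4bt6nfcs7vzvplc3nw'
Chunk 4: stream[35..36]='0' size=0 (terminator). Final body='pq4bt6nfcs7vzvplc3nw' (20 bytes)

Answer: 8 7 5 0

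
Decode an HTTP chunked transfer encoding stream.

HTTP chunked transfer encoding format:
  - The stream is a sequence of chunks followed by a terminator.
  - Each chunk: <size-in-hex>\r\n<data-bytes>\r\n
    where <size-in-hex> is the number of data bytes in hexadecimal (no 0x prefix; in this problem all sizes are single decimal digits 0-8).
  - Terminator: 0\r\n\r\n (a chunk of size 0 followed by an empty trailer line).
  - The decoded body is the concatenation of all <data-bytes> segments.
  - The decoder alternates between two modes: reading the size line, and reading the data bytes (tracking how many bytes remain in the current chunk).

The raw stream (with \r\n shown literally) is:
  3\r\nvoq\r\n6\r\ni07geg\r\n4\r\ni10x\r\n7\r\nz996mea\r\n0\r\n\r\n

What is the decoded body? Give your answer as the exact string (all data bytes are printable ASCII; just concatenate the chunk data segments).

Chunk 1: stream[0..1]='3' size=0x3=3, data at stream[3..6]='voq' -> body[0..3], body so far='voq'
Chunk 2: stream[8..9]='6' size=0x6=6, data at stream[11..17]='i07geg' -> body[3..9], body so far='voqi07geg'
Chunk 3: stream[19..20]='4' size=0x4=4, data at stream[22..26]='i10x' -> body[9..13], body so far='voqi07gegi10x'
Chunk 4: stream[28..29]='7' size=0x7=7, data at stream[31..38]='z996mea' -> body[13..20], body so far='voqi07gegi10xz996mea'
Chunk 5: stream[40..41]='0' size=0 (terminator). Final body='voqi07gegi10xz996mea' (20 bytes)

Answer: voqi07gegi10xz996mea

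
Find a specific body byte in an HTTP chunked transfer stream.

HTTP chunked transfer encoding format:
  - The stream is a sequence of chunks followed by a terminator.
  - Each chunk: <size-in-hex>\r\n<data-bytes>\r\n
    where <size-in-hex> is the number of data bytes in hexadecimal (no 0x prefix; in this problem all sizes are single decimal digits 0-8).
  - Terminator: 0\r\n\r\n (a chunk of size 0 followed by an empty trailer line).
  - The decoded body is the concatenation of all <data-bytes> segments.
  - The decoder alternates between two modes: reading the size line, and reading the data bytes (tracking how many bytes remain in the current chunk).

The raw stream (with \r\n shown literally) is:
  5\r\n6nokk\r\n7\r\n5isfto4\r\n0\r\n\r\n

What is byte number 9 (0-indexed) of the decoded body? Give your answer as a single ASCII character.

Answer: t

Derivation:
Chunk 1: stream[0..1]='5' size=0x5=5, data at stream[3..8]='6nokk' -> body[0..5], body so far='6nokk'
Chunk 2: stream[10..11]='7' size=0x7=7, data at stream[13..20]='5isfto4' -> body[5..12], body so far='6nokk5isfto4'
Chunk 3: stream[22..23]='0' size=0 (terminator). Final body='6nokk5isfto4' (12 bytes)
Body byte 9 = 't'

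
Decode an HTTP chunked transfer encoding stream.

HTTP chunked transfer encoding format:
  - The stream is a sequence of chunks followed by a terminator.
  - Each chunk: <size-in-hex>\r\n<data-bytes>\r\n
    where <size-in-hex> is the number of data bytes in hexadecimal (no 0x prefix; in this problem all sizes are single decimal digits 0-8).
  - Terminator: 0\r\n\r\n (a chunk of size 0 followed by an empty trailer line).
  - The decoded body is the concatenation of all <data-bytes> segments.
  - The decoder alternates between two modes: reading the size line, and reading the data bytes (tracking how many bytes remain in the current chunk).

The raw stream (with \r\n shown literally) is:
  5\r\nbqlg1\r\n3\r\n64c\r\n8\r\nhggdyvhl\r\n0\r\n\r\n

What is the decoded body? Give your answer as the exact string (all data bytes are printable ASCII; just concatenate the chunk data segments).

Answer: bqlg164chggdyvhl

Derivation:
Chunk 1: stream[0..1]='5' size=0x5=5, data at stream[3..8]='bqlg1' -> body[0..5], body so far='bqlg1'
Chunk 2: stream[10..11]='3' size=0x3=3, data at stream[13..16]='64c' -> body[5..8], body so far='bqlg164c'
Chunk 3: stream[18..19]='8' size=0x8=8, data at stream[21..29]='hggdyvhl' -> body[8..16], body so far='bqlg164chggdyvhl'
Chunk 4: stream[31..32]='0' size=0 (terminator). Final body='bqlg164chggdyvhl' (16 bytes)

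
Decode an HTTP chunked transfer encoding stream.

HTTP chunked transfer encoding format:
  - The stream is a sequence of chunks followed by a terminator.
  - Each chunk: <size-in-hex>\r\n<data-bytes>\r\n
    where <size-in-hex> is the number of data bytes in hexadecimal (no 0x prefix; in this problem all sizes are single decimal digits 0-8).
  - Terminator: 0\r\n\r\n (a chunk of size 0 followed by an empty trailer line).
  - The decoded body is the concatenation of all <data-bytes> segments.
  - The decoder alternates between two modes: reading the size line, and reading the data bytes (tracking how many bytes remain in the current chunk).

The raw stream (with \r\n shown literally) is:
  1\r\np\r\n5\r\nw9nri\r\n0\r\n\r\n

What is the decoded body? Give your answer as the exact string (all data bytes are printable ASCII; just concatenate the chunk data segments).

Chunk 1: stream[0..1]='1' size=0x1=1, data at stream[3..4]='p' -> body[0..1], body so far='p'
Chunk 2: stream[6..7]='5' size=0x5=5, data at stream[9..14]='w9nri' -> body[1..6], body so far='pw9nri'
Chunk 3: stream[16..17]='0' size=0 (terminator). Final body='pw9nri' (6 bytes)

Answer: pw9nri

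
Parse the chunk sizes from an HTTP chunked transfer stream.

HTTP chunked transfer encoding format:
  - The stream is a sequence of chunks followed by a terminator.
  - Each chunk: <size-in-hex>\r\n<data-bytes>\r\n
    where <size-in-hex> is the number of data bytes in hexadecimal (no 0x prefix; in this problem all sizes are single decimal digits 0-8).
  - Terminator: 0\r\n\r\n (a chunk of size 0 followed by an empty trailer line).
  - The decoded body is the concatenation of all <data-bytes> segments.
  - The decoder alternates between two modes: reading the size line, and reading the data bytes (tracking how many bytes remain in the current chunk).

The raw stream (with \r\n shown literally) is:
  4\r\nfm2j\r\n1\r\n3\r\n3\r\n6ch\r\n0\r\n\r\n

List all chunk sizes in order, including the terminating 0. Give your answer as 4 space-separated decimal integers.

Answer: 4 1 3 0

Derivation:
Chunk 1: stream[0..1]='4' size=0x4=4, data at stream[3..7]='fm2j' -> body[0..4], body so far='fm2j'
Chunk 2: stream[9..10]='1' size=0x1=1, data at stream[12..13]='3' -> body[4..5], body so far='fm2j3'
Chunk 3: stream[15..16]='3' size=0x3=3, data at stream[18..21]='6ch' -> body[5..8], body so far='fm2j36ch'
Chunk 4: stream[23..24]='0' size=0 (terminator). Final body='fm2j36ch' (8 bytes)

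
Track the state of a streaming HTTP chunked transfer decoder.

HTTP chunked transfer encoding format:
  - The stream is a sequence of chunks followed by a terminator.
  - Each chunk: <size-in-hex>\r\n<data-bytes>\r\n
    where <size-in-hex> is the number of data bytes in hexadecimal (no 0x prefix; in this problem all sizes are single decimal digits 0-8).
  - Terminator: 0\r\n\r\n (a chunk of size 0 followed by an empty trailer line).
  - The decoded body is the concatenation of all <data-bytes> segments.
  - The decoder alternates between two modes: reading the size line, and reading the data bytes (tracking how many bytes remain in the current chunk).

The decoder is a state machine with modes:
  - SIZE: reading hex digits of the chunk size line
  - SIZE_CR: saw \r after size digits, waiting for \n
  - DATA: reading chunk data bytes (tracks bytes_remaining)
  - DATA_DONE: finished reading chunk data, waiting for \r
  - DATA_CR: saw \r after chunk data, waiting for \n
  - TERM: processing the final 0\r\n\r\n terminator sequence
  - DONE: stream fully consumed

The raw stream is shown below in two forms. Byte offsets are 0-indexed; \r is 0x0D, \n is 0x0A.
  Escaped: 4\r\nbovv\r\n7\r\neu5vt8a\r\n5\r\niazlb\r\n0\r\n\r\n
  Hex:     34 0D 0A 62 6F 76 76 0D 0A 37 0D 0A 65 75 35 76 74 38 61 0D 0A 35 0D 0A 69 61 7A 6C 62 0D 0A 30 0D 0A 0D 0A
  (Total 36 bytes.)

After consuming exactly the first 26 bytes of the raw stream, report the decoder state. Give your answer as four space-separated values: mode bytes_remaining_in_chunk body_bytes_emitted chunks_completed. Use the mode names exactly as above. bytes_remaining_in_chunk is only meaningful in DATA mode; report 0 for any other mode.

Answer: DATA 3 13 2

Derivation:
Byte 0 = '4': mode=SIZE remaining=0 emitted=0 chunks_done=0
Byte 1 = 0x0D: mode=SIZE_CR remaining=0 emitted=0 chunks_done=0
Byte 2 = 0x0A: mode=DATA remaining=4 emitted=0 chunks_done=0
Byte 3 = 'b': mode=DATA remaining=3 emitted=1 chunks_done=0
Byte 4 = 'o': mode=DATA remaining=2 emitted=2 chunks_done=0
Byte 5 = 'v': mode=DATA remaining=1 emitted=3 chunks_done=0
Byte 6 = 'v': mode=DATA_DONE remaining=0 emitted=4 chunks_done=0
Byte 7 = 0x0D: mode=DATA_CR remaining=0 emitted=4 chunks_done=0
Byte 8 = 0x0A: mode=SIZE remaining=0 emitted=4 chunks_done=1
Byte 9 = '7': mode=SIZE remaining=0 emitted=4 chunks_done=1
Byte 10 = 0x0D: mode=SIZE_CR remaining=0 emitted=4 chunks_done=1
Byte 11 = 0x0A: mode=DATA remaining=7 emitted=4 chunks_done=1
Byte 12 = 'e': mode=DATA remaining=6 emitted=5 chunks_done=1
Byte 13 = 'u': mode=DATA remaining=5 emitted=6 chunks_done=1
Byte 14 = '5': mode=DATA remaining=4 emitted=7 chunks_done=1
Byte 15 = 'v': mode=DATA remaining=3 emitted=8 chunks_done=1
Byte 16 = 't': mode=DATA remaining=2 emitted=9 chunks_done=1
Byte 17 = '8': mode=DATA remaining=1 emitted=10 chunks_done=1
Byte 18 = 'a': mode=DATA_DONE remaining=0 emitted=11 chunks_done=1
Byte 19 = 0x0D: mode=DATA_CR remaining=0 emitted=11 chunks_done=1
Byte 20 = 0x0A: mode=SIZE remaining=0 emitted=11 chunks_done=2
Byte 21 = '5': mode=SIZE remaining=0 emitted=11 chunks_done=2
Byte 22 = 0x0D: mode=SIZE_CR remaining=0 emitted=11 chunks_done=2
Byte 23 = 0x0A: mode=DATA remaining=5 emitted=11 chunks_done=2
Byte 24 = 'i': mode=DATA remaining=4 emitted=12 chunks_done=2
Byte 25 = 'a': mode=DATA remaining=3 emitted=13 chunks_done=2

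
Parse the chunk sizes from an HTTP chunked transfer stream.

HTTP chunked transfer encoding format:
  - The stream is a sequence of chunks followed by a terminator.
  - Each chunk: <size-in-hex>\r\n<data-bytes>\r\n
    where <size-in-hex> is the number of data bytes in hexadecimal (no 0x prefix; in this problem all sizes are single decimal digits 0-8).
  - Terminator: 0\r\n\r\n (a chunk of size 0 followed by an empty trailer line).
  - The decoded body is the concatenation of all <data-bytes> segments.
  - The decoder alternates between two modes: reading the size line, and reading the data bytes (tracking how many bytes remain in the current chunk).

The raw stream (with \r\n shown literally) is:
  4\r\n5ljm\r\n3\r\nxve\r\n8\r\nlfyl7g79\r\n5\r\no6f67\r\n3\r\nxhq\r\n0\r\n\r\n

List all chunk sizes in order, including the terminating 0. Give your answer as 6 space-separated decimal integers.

Answer: 4 3 8 5 3 0

Derivation:
Chunk 1: stream[0..1]='4' size=0x4=4, data at stream[3..7]='5ljm' -> body[0..4], body so far='5ljm'
Chunk 2: stream[9..10]='3' size=0x3=3, data at stream[12..15]='xve' -> body[4..7], body so far='5ljmxve'
Chunk 3: stream[17..18]='8' size=0x8=8, data at stream[20..28]='lfyl7g79' -> body[7..15], body so far='5ljmxvelfyl7g79'
Chunk 4: stream[30..31]='5' size=0x5=5, data at stream[33..38]='o6f67' -> body[15..20], body so far='5ljmxvelfyl7g79o6f67'
Chunk 5: stream[40..41]='3' size=0x3=3, data at stream[43..46]='xhq' -> body[20..23], body so far='5ljmxvelfyl7g79o6f67xhq'
Chunk 6: stream[48..49]='0' size=0 (terminator). Final body='5ljmxvelfyl7g79o6f67xhq' (23 bytes)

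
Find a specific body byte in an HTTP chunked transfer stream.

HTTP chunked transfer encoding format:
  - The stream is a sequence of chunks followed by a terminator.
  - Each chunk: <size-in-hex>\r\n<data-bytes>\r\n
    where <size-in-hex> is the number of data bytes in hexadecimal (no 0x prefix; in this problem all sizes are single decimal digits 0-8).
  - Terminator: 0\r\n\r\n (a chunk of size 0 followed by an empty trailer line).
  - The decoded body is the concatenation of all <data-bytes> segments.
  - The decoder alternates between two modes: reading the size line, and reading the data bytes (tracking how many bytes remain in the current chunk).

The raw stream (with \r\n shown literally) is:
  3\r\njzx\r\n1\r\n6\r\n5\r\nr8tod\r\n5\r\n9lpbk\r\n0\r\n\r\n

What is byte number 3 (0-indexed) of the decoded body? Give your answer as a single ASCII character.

Chunk 1: stream[0..1]='3' size=0x3=3, data at stream[3..6]='jzx' -> body[0..3], body so far='jzx'
Chunk 2: stream[8..9]='1' size=0x1=1, data at stream[11..12]='6' -> body[3..4], body so far='jzx6'
Chunk 3: stream[14..15]='5' size=0x5=5, data at stream[17..22]='r8tod' -> body[4..9], body so far='jzx6r8tod'
Chunk 4: stream[24..25]='5' size=0x5=5, data at stream[27..32]='9lpbk' -> body[9..14], body so far='jzx6r8tod9lpbk'
Chunk 5: stream[34..35]='0' size=0 (terminator). Final body='jzx6r8tod9lpbk' (14 bytes)
Body byte 3 = '6'

Answer: 6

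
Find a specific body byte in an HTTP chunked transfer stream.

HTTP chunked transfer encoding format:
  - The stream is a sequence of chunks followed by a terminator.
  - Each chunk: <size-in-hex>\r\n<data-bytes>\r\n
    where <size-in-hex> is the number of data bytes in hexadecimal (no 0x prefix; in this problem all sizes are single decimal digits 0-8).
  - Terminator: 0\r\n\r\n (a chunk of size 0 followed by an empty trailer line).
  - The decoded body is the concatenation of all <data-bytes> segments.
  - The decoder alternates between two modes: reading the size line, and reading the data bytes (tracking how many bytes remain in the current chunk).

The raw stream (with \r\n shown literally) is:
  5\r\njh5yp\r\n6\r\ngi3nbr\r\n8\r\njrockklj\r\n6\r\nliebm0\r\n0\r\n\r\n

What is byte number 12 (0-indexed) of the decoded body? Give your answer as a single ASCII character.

Chunk 1: stream[0..1]='5' size=0x5=5, data at stream[3..8]='jh5yp' -> body[0..5], body so far='jh5yp'
Chunk 2: stream[10..11]='6' size=0x6=6, data at stream[13..19]='gi3nbr' -> body[5..11], body so far='jh5ypgi3nbr'
Chunk 3: stream[21..22]='8' size=0x8=8, data at stream[24..32]='jrockklj' -> body[11..19], body so far='jh5ypgi3nbrjrockklj'
Chunk 4: stream[34..35]='6' size=0x6=6, data at stream[37..43]='liebm0' -> body[19..25], body so far='jh5ypgi3nbrjrockkljliebm0'
Chunk 5: stream[45..46]='0' size=0 (terminator). Final body='jh5ypgi3nbrjrockkljliebm0' (25 bytes)
Body byte 12 = 'r'

Answer: r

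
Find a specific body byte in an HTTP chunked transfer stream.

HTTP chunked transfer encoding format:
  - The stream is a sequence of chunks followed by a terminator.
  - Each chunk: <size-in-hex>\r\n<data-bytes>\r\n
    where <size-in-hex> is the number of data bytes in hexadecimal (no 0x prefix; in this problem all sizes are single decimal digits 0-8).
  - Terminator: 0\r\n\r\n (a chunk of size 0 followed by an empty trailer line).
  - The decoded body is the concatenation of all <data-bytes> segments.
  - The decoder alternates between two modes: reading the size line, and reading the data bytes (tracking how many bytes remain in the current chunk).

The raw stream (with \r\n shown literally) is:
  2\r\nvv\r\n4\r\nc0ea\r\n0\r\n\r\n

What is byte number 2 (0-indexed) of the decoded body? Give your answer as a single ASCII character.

Chunk 1: stream[0..1]='2' size=0x2=2, data at stream[3..5]='vv' -> body[0..2], body so far='vv'
Chunk 2: stream[7..8]='4' size=0x4=4, data at stream[10..14]='c0ea' -> body[2..6], body so far='vvc0ea'
Chunk 3: stream[16..17]='0' size=0 (terminator). Final body='vvc0ea' (6 bytes)
Body byte 2 = 'c'

Answer: c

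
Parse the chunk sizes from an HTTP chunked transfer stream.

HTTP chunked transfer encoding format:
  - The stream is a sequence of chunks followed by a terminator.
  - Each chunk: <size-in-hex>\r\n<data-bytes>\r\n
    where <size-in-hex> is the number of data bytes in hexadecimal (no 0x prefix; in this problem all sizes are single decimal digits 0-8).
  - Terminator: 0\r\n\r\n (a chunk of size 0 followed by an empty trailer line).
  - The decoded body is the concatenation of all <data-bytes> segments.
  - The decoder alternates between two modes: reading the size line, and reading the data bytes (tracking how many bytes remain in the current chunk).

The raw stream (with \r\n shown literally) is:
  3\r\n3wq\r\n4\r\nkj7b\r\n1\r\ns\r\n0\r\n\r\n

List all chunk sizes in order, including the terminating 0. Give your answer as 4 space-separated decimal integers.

Answer: 3 4 1 0

Derivation:
Chunk 1: stream[0..1]='3' size=0x3=3, data at stream[3..6]='3wq' -> body[0..3], body so far='3wq'
Chunk 2: stream[8..9]='4' size=0x4=4, data at stream[11..15]='kj7b' -> body[3..7], body so far='3wqkj7b'
Chunk 3: stream[17..18]='1' size=0x1=1, data at stream[20..21]='s' -> body[7..8], body so far='3wqkj7bs'
Chunk 4: stream[23..24]='0' size=0 (terminator). Final body='3wqkj7bs' (8 bytes)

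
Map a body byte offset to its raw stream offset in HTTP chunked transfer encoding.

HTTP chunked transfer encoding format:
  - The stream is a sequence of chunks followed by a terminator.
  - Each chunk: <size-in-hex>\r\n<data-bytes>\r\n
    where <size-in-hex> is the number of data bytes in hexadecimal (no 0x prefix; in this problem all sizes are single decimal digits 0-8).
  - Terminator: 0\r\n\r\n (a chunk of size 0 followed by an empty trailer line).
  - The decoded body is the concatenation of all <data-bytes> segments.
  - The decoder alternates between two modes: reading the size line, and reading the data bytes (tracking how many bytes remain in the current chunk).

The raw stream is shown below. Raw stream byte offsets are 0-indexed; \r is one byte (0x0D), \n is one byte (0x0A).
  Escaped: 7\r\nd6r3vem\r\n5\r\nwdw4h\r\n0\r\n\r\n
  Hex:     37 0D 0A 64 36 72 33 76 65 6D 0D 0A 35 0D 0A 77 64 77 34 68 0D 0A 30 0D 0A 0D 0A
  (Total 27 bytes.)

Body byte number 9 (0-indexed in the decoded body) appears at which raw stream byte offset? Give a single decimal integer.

Chunk 1: stream[0..1]='7' size=0x7=7, data at stream[3..10]='d6r3vem' -> body[0..7], body so far='d6r3vem'
Chunk 2: stream[12..13]='5' size=0x5=5, data at stream[15..20]='wdw4h' -> body[7..12], body so far='d6r3vemwdw4h'
Chunk 3: stream[22..23]='0' size=0 (terminator). Final body='d6r3vemwdw4h' (12 bytes)
Body byte 9 at stream offset 17

Answer: 17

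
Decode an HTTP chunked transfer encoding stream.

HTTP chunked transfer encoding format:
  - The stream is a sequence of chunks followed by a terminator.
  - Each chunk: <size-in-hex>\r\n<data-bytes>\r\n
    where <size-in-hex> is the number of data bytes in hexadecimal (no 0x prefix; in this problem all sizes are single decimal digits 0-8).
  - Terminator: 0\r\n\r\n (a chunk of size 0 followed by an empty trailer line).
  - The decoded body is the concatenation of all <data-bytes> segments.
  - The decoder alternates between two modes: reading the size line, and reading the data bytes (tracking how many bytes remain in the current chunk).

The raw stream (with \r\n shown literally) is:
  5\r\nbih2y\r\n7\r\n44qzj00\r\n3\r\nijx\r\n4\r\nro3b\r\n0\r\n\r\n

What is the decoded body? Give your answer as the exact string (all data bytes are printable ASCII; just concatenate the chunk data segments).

Chunk 1: stream[0..1]='5' size=0x5=5, data at stream[3..8]='bih2y' -> body[0..5], body so far='bih2y'
Chunk 2: stream[10..11]='7' size=0x7=7, data at stream[13..20]='44qzj00' -> body[5..12], body so far='bih2y44qzj00'
Chunk 3: stream[22..23]='3' size=0x3=3, data at stream[25..28]='ijx' -> body[12..15], body so far='bih2y44qzj00ijx'
Chunk 4: stream[30..31]='4' size=0x4=4, data at stream[33..37]='ro3b' -> body[15..19], body so far='bih2y44qzj00ijxro3b'
Chunk 5: stream[39..40]='0' size=0 (terminator). Final body='bih2y44qzj00ijxro3b' (19 bytes)

Answer: bih2y44qzj00ijxro3b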